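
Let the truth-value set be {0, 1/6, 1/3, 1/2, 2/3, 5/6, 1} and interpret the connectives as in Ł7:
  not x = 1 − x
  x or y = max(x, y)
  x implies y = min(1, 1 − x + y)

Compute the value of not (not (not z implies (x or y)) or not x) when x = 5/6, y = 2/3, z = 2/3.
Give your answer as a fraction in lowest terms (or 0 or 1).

5/6

not z = not 2/3 = 1/3
x or y = 5/6 or 2/3 = 5/6
not z implies (x or y) = 1/3 implies 5/6 = 1
not (not z implies (x or y)) = not 1 = 0
not x = not 5/6 = 1/6
not (not z implies (x or y)) or not x = 0 or 1/6 = 1/6
not (not (not z implies (x or y)) or not x) = not 1/6 = 5/6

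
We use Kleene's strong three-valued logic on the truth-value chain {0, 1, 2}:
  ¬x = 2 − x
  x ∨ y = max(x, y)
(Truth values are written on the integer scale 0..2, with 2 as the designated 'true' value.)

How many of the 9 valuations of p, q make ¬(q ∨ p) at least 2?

1

p = 0, q = 0 ↦ 2  ≥
p = 0, q = 1 ↦ 1  <
p = 0, q = 2 ↦ 0  <
p = 1, q = 0 ↦ 1  <
p = 1, q = 1 ↦ 1  <
p = 1, q = 2 ↦ 0  <
p = 2, q = 0 ↦ 0  <
p = 2, q = 1 ↦ 0  <
p = 2, q = 2 ↦ 0  <
So 1 of the 9 assignments meets the threshold.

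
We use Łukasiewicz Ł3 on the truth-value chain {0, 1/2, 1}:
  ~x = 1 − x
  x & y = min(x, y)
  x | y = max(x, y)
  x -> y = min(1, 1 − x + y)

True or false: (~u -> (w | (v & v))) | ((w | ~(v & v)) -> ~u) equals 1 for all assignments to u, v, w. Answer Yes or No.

Counterexample: take u = 1/2, v = 0, w = 0.
~u = ~1/2 = 1/2
v & v = 0 & 0 = 0
w | (v & v) = 0 | 0 = 0
~u -> (w | (v & v)) = 1/2 -> 0 = 1/2
v & v = 0 & 0 = 0
~(v & v) = ~0 = 1
w | ~(v & v) = 0 | 1 = 1
~u = ~1/2 = 1/2
(w | ~(v & v)) -> ~u = 1 -> 1/2 = 1/2
(~u -> (w | (v & v))) | ((w | ~(v & v)) -> ~u) = 1/2 | 1/2 = 1/2
This gives 1/2 ≠ 1.

No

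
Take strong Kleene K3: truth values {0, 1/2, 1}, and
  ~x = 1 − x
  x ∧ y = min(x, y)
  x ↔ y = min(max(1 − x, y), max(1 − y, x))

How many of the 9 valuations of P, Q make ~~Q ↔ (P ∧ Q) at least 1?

P = 0, Q = 0 ↦ 1  ≥
P = 0, Q = 1/2 ↦ 1/2  <
P = 0, Q = 1 ↦ 0  <
P = 1/2, Q = 0 ↦ 1  ≥
P = 1/2, Q = 1/2 ↦ 1/2  <
P = 1/2, Q = 1 ↦ 1/2  <
P = 1, Q = 0 ↦ 1  ≥
P = 1, Q = 1/2 ↦ 1/2  <
P = 1, Q = 1 ↦ 1  ≥
So 4 of the 9 assignments meet the threshold.

4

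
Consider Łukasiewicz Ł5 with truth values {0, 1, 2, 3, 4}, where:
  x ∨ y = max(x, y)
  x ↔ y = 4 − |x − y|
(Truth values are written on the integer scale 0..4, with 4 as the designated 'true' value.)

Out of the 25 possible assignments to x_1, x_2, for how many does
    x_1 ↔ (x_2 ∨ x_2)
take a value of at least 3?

13

value 4: 5 assignments (counts)
value 3: 8 assignments (counts)
value 2: 6 assignments
value 1: 4 assignments
value 0: 2 assignments
So 13 of the 25 assignments meet the threshold.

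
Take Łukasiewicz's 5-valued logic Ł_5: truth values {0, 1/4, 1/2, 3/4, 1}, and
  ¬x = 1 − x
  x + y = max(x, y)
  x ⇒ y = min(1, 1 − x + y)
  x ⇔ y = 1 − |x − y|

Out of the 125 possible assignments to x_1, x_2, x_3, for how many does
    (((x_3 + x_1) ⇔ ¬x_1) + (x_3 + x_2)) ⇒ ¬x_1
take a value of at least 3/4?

67

value 1: 38 assignments (counts)
value 3/4: 29 assignments (counts)
value 1/2: 33 assignments
value 1/4: 16 assignments
value 0: 9 assignments
So 67 of the 125 assignments meet the threshold.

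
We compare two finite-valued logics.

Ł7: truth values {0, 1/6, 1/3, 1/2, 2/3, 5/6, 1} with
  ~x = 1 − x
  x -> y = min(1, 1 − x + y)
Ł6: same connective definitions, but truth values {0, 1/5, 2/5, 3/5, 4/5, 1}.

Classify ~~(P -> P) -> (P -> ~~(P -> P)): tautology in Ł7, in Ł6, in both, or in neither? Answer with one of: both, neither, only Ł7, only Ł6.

In Ł7: every assignment gives 1 — tautology.
In Ł6: every assignment gives 1 — tautology.

both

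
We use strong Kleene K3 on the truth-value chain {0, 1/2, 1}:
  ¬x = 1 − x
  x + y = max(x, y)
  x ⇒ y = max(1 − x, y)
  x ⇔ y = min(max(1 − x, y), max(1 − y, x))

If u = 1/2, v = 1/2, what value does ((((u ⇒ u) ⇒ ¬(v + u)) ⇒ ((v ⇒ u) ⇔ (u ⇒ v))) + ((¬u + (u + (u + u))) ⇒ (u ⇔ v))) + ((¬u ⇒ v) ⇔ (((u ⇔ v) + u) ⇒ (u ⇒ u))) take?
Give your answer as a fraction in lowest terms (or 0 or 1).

u ⇒ u = 1/2 ⇒ 1/2 = 1/2
v + u = 1/2 + 1/2 = 1/2
¬(v + u) = ¬1/2 = 1/2
(u ⇒ u) ⇒ ¬(v + u) = 1/2 ⇒ 1/2 = 1/2
v ⇒ u = 1/2 ⇒ 1/2 = 1/2
u ⇒ v = 1/2 ⇒ 1/2 = 1/2
(v ⇒ u) ⇔ (u ⇒ v) = 1/2 ⇔ 1/2 = 1/2
((u ⇒ u) ⇒ ¬(v + u)) ⇒ ((v ⇒ u) ⇔ (u ⇒ v)) = 1/2 ⇒ 1/2 = 1/2
¬u = ¬1/2 = 1/2
u + u = 1/2 + 1/2 = 1/2
u + (u + u) = 1/2 + 1/2 = 1/2
¬u + (u + (u + u)) = 1/2 + 1/2 = 1/2
u ⇔ v = 1/2 ⇔ 1/2 = 1/2
(¬u + (u + (u + u))) ⇒ (u ⇔ v) = 1/2 ⇒ 1/2 = 1/2
(((u ⇒ u) ⇒ ¬(v + u)) ⇒ ((v ⇒ u) ⇔ (u ⇒ v))) + ((¬u + (u + (u + u))) ⇒ (u ⇔ v)) = 1/2 + 1/2 = 1/2
¬u = ¬1/2 = 1/2
¬u ⇒ v = 1/2 ⇒ 1/2 = 1/2
u ⇔ v = 1/2 ⇔ 1/2 = 1/2
(u ⇔ v) + u = 1/2 + 1/2 = 1/2
u ⇒ u = 1/2 ⇒ 1/2 = 1/2
((u ⇔ v) + u) ⇒ (u ⇒ u) = 1/2 ⇒ 1/2 = 1/2
(¬u ⇒ v) ⇔ (((u ⇔ v) + u) ⇒ (u ⇒ u)) = 1/2 ⇔ 1/2 = 1/2
((((u ⇒ u) ⇒ ¬(v + u)) ⇒ ((v ⇒ u) ⇔ (u ⇒ v))) + ((¬u + (u + (u + u))) ⇒ (u ⇔ v))) + ((¬u ⇒ v) ⇔ (((u ⇔ v) + u) ⇒ (u ⇒ u))) = 1/2 + 1/2 = 1/2

1/2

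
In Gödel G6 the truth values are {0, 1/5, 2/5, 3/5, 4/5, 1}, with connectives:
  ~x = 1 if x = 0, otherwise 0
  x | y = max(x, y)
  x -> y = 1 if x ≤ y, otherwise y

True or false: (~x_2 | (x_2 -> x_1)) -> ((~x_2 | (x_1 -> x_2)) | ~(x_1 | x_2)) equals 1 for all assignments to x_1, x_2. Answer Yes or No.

Counterexample: take x_1 = 2/5, x_2 = 1/5.
~x_2 = ~1/5 = 0
x_2 -> x_1 = 1/5 -> 2/5 = 1
~x_2 | (x_2 -> x_1) = 0 | 1 = 1
~x_2 = ~1/5 = 0
x_1 -> x_2 = 2/5 -> 1/5 = 1/5
~x_2 | (x_1 -> x_2) = 0 | 1/5 = 1/5
x_1 | x_2 = 2/5 | 1/5 = 2/5
~(x_1 | x_2) = ~2/5 = 0
(~x_2 | (x_1 -> x_2)) | ~(x_1 | x_2) = 1/5 | 0 = 1/5
(~x_2 | (x_2 -> x_1)) -> ((~x_2 | (x_1 -> x_2)) | ~(x_1 | x_2)) = 1 -> 1/5 = 1/5
This gives 1/5 ≠ 1.

No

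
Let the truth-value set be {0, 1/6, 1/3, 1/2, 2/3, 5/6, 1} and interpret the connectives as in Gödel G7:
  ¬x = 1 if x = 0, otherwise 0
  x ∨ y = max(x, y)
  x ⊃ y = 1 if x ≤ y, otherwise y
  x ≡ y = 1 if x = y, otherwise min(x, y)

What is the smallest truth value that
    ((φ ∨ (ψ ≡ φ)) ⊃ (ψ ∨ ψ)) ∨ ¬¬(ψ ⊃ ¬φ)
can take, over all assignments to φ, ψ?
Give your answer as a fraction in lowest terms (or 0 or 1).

1/6

Take φ = 1/6, ψ = 1/6:
ψ ≡ φ = 1/6 ≡ 1/6 = 1
φ ∨ (ψ ≡ φ) = 1/6 ∨ 1 = 1
ψ ∨ ψ = 1/6 ∨ 1/6 = 1/6
(φ ∨ (ψ ≡ φ)) ⊃ (ψ ∨ ψ) = 1 ⊃ 1/6 = 1/6
¬φ = ¬1/6 = 0
ψ ⊃ ¬φ = 1/6 ⊃ 0 = 0
¬(ψ ⊃ ¬φ) = ¬0 = 1
¬¬(ψ ⊃ ¬φ) = ¬1 = 0
((φ ∨ (ψ ≡ φ)) ⊃ (ψ ∨ ψ)) ∨ ¬¬(ψ ⊃ ¬φ) = 1/6 ∨ 0 = 1/6
No assignment yields a value below 1/6, so this is the minimum.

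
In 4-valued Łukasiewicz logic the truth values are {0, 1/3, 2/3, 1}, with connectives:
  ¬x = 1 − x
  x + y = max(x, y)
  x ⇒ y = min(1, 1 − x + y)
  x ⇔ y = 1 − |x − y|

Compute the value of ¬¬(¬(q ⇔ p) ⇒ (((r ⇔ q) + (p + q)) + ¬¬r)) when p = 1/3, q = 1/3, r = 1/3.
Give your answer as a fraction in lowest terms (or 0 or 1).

q ⇔ p = 1/3 ⇔ 1/3 = 1
¬(q ⇔ p) = ¬1 = 0
r ⇔ q = 1/3 ⇔ 1/3 = 1
p + q = 1/3 + 1/3 = 1/3
(r ⇔ q) + (p + q) = 1 + 1/3 = 1
¬r = ¬1/3 = 2/3
¬¬r = ¬2/3 = 1/3
((r ⇔ q) + (p + q)) + ¬¬r = 1 + 1/3 = 1
¬(q ⇔ p) ⇒ (((r ⇔ q) + (p + q)) + ¬¬r) = 0 ⇒ 1 = 1
¬(¬(q ⇔ p) ⇒ (((r ⇔ q) + (p + q)) + ¬¬r)) = ¬1 = 0
¬¬(¬(q ⇔ p) ⇒ (((r ⇔ q) + (p + q)) + ¬¬r)) = ¬0 = 1

1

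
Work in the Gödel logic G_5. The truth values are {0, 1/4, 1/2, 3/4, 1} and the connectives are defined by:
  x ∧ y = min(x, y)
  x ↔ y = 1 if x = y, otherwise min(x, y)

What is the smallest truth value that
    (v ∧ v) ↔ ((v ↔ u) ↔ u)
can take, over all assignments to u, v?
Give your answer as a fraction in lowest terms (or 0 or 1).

Take u = 0, v = 1/4:
v ∧ v = 1/4 ∧ 1/4 = 1/4
v ↔ u = 1/4 ↔ 0 = 0
(v ↔ u) ↔ u = 0 ↔ 0 = 1
(v ∧ v) ↔ ((v ↔ u) ↔ u) = 1/4 ↔ 1 = 1/4
No assignment yields a value below 1/4, so this is the minimum.

1/4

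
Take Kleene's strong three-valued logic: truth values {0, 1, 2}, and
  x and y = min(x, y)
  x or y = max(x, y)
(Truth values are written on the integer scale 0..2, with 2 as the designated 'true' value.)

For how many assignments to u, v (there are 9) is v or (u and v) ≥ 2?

u = 0, v = 0 ↦ 0  <
u = 0, v = 1 ↦ 1  <
u = 0, v = 2 ↦ 2  ≥
u = 1, v = 0 ↦ 0  <
u = 1, v = 1 ↦ 1  <
u = 1, v = 2 ↦ 2  ≥
u = 2, v = 0 ↦ 0  <
u = 2, v = 1 ↦ 1  <
u = 2, v = 2 ↦ 2  ≥
So 3 of the 9 assignments meet the threshold.

3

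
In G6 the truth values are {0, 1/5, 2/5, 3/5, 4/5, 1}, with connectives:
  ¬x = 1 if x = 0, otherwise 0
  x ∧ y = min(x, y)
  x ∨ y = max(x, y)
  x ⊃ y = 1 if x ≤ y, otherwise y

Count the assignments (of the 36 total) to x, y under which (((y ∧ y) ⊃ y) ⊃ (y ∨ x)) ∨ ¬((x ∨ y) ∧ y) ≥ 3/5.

30

value 1: 16 assignments (counts)
value 4/5: 8 assignments (counts)
value 3/5: 6 assignments (counts)
value 2/5: 4 assignments
value 1/5: 2 assignments
So 30 of the 36 assignments meet the threshold.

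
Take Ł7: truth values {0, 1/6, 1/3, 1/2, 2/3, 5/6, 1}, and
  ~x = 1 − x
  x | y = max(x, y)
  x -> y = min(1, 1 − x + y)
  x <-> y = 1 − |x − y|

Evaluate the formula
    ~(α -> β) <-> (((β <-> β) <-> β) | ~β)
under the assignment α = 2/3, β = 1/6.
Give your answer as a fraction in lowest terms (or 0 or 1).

α -> β = 2/3 -> 1/6 = 1/2
~(α -> β) = ~1/2 = 1/2
β <-> β = 1/6 <-> 1/6 = 1
(β <-> β) <-> β = 1 <-> 1/6 = 1/6
~β = ~1/6 = 5/6
((β <-> β) <-> β) | ~β = 1/6 | 5/6 = 5/6
~(α -> β) <-> (((β <-> β) <-> β) | ~β) = 1/2 <-> 5/6 = 2/3

2/3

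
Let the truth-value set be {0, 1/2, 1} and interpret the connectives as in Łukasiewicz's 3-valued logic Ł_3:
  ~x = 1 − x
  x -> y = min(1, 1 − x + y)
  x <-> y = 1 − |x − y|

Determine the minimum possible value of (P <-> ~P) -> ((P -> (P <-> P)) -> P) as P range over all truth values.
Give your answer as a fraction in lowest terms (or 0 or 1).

1/2

Take P = 1/2:
~P = ~1/2 = 1/2
P <-> ~P = 1/2 <-> 1/2 = 1
P <-> P = 1/2 <-> 1/2 = 1
P -> (P <-> P) = 1/2 -> 1 = 1
(P -> (P <-> P)) -> P = 1 -> 1/2 = 1/2
(P <-> ~P) -> ((P -> (P <-> P)) -> P) = 1 -> 1/2 = 1/2
No assignment yields a value below 1/2, so this is the minimum.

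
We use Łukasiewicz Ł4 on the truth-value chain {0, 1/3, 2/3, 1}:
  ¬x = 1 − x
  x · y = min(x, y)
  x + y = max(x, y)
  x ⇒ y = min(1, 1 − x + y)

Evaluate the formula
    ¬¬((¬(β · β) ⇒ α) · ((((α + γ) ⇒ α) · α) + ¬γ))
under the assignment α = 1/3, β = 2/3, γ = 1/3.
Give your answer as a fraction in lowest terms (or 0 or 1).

β · β = 2/3 · 2/3 = 2/3
¬(β · β) = ¬2/3 = 1/3
¬(β · β) ⇒ α = 1/3 ⇒ 1/3 = 1
α + γ = 1/3 + 1/3 = 1/3
(α + γ) ⇒ α = 1/3 ⇒ 1/3 = 1
((α + γ) ⇒ α) · α = 1 · 1/3 = 1/3
¬γ = ¬1/3 = 2/3
(((α + γ) ⇒ α) · α) + ¬γ = 1/3 + 2/3 = 2/3
(¬(β · β) ⇒ α) · ((((α + γ) ⇒ α) · α) + ¬γ) = 1 · 2/3 = 2/3
¬((¬(β · β) ⇒ α) · ((((α + γ) ⇒ α) · α) + ¬γ)) = ¬2/3 = 1/3
¬¬((¬(β · β) ⇒ α) · ((((α + γ) ⇒ α) · α) + ¬γ)) = ¬1/3 = 2/3

2/3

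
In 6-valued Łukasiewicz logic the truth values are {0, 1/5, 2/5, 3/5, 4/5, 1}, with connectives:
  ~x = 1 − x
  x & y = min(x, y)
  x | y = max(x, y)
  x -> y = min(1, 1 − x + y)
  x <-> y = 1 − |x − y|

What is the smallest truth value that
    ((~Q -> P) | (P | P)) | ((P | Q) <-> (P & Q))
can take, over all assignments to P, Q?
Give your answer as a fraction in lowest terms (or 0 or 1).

Take P = 0, Q = 2/5:
~Q = ~2/5 = 3/5
~Q -> P = 3/5 -> 0 = 2/5
P | P = 0 | 0 = 0
(~Q -> P) | (P | P) = 2/5 | 0 = 2/5
P | Q = 0 | 2/5 = 2/5
P & Q = 0 & 2/5 = 0
(P | Q) <-> (P & Q) = 2/5 <-> 0 = 3/5
((~Q -> P) | (P | P)) | ((P | Q) <-> (P & Q)) = 2/5 | 3/5 = 3/5
No assignment yields a value below 3/5, so this is the minimum.

3/5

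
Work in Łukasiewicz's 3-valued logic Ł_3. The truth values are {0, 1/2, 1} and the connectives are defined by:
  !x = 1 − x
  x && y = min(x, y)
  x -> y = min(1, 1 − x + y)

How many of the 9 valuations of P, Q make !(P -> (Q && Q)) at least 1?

P = 0, Q = 0 ↦ 0  <
P = 0, Q = 1/2 ↦ 0  <
P = 0, Q = 1 ↦ 0  <
P = 1/2, Q = 0 ↦ 1/2  <
P = 1/2, Q = 1/2 ↦ 0  <
P = 1/2, Q = 1 ↦ 0  <
P = 1, Q = 0 ↦ 1  ≥
P = 1, Q = 1/2 ↦ 1/2  <
P = 1, Q = 1 ↦ 0  <
So 1 of the 9 assignments meets the threshold.

1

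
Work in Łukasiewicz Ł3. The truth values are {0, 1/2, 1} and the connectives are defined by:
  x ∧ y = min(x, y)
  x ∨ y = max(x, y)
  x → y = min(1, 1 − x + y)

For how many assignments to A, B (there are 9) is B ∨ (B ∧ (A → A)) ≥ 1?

A = 0, B = 0 ↦ 0  <
A = 0, B = 1/2 ↦ 1/2  <
A = 0, B = 1 ↦ 1  ≥
A = 1/2, B = 0 ↦ 0  <
A = 1/2, B = 1/2 ↦ 1/2  <
A = 1/2, B = 1 ↦ 1  ≥
A = 1, B = 0 ↦ 0  <
A = 1, B = 1/2 ↦ 1/2  <
A = 1, B = 1 ↦ 1  ≥
So 3 of the 9 assignments meet the threshold.

3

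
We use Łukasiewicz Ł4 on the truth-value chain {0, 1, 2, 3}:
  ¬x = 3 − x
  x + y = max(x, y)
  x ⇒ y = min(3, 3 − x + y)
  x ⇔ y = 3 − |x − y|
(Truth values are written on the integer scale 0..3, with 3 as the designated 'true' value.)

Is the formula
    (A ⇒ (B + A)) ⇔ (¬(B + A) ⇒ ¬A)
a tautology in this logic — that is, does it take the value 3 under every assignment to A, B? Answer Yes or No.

A = 0, B = 0 ↦ 3
A = 0, B = 1 ↦ 3
A = 0, B = 2 ↦ 3
A = 0, B = 3 ↦ 3
A = 1, B = 0 ↦ 3
A = 1, B = 1 ↦ 3
A = 1, B = 2 ↦ 3
A = 1, B = 3 ↦ 3
A = 2, B = 0 ↦ 3
A = 2, B = 1 ↦ 3
A = 2, B = 2 ↦ 3
A = 2, B = 3 ↦ 3
A = 3, B = 0 ↦ 3
A = 3, B = 1 ↦ 3
A = 3, B = 2 ↦ 3
A = 3, B = 3 ↦ 3
Every assignment gives a value ≥ 3.

Yes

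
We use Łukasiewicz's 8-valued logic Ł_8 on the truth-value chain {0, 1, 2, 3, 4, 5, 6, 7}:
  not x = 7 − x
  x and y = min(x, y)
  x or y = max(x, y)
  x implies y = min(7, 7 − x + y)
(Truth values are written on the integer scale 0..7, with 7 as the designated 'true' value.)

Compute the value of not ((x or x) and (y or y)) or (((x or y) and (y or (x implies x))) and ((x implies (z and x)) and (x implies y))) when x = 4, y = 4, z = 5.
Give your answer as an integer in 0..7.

4

x or x = 4 or 4 = 4
y or y = 4 or 4 = 4
(x or x) and (y or y) = 4 and 4 = 4
not ((x or x) and (y or y)) = not 4 = 3
x or y = 4 or 4 = 4
x implies x = 4 implies 4 = 7
y or (x implies x) = 4 or 7 = 7
(x or y) and (y or (x implies x)) = 4 and 7 = 4
z and x = 5 and 4 = 4
x implies (z and x) = 4 implies 4 = 7
x implies y = 4 implies 4 = 7
(x implies (z and x)) and (x implies y) = 7 and 7 = 7
((x or y) and (y or (x implies x))) and ((x implies (z and x)) and (x implies y)) = 4 and 7 = 4
not ((x or x) and (y or y)) or (((x or y) and (y or (x implies x))) and ((x implies (z and x)) and (x implies y))) = 3 or 4 = 4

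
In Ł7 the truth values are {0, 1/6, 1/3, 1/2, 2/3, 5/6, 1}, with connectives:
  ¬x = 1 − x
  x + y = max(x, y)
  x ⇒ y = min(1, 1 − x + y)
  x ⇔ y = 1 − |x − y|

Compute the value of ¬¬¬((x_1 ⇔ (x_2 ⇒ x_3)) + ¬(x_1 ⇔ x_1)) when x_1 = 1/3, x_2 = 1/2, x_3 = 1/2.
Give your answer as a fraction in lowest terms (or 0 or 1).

2/3

x_2 ⇒ x_3 = 1/2 ⇒ 1/2 = 1
x_1 ⇔ (x_2 ⇒ x_3) = 1/3 ⇔ 1 = 1/3
x_1 ⇔ x_1 = 1/3 ⇔ 1/3 = 1
¬(x_1 ⇔ x_1) = ¬1 = 0
(x_1 ⇔ (x_2 ⇒ x_3)) + ¬(x_1 ⇔ x_1) = 1/3 + 0 = 1/3
¬((x_1 ⇔ (x_2 ⇒ x_3)) + ¬(x_1 ⇔ x_1)) = ¬1/3 = 2/3
¬¬((x_1 ⇔ (x_2 ⇒ x_3)) + ¬(x_1 ⇔ x_1)) = ¬2/3 = 1/3
¬¬¬((x_1 ⇔ (x_2 ⇒ x_3)) + ¬(x_1 ⇔ x_1)) = ¬1/3 = 2/3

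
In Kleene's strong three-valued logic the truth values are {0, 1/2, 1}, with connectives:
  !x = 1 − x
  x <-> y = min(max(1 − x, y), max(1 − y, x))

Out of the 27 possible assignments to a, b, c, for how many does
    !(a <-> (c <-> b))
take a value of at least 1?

value 1: 4 assignments (counts)
value 1/2: 19 assignments
value 0: 4 assignments
So 4 of the 27 assignments meet the threshold.

4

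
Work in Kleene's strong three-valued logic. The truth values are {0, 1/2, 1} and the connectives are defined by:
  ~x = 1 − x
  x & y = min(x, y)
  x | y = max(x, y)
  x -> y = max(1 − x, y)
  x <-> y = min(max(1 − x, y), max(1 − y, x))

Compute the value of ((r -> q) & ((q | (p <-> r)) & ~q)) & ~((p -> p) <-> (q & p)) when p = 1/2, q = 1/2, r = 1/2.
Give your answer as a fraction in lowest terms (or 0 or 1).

1/2

r -> q = 1/2 -> 1/2 = 1/2
p <-> r = 1/2 <-> 1/2 = 1/2
q | (p <-> r) = 1/2 | 1/2 = 1/2
~q = ~1/2 = 1/2
(q | (p <-> r)) & ~q = 1/2 & 1/2 = 1/2
(r -> q) & ((q | (p <-> r)) & ~q) = 1/2 & 1/2 = 1/2
p -> p = 1/2 -> 1/2 = 1/2
q & p = 1/2 & 1/2 = 1/2
(p -> p) <-> (q & p) = 1/2 <-> 1/2 = 1/2
~((p -> p) <-> (q & p)) = ~1/2 = 1/2
((r -> q) & ((q | (p <-> r)) & ~q)) & ~((p -> p) <-> (q & p)) = 1/2 & 1/2 = 1/2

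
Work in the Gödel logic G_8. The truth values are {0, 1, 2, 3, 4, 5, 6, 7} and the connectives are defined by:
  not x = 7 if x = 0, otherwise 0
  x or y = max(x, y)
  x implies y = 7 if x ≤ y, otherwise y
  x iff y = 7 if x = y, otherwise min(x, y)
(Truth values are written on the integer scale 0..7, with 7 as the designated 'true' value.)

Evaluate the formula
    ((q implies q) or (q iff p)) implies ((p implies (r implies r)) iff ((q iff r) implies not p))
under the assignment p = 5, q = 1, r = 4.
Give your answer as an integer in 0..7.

0

q implies q = 1 implies 1 = 7
q iff p = 1 iff 5 = 1
(q implies q) or (q iff p) = 7 or 1 = 7
r implies r = 4 implies 4 = 7
p implies (r implies r) = 5 implies 7 = 7
q iff r = 1 iff 4 = 1
not p = not 5 = 0
(q iff r) implies not p = 1 implies 0 = 0
(p implies (r implies r)) iff ((q iff r) implies not p) = 7 iff 0 = 0
((q implies q) or (q iff p)) implies ((p implies (r implies r)) iff ((q iff r) implies not p)) = 7 implies 0 = 0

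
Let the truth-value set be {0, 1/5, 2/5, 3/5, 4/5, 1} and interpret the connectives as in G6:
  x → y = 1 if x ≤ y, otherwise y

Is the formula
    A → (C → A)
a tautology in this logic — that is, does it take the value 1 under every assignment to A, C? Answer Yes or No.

At A = 1/5, C = 2/5, for instance:
C → A = 2/5 → 1/5 = 1/5
A → (C → A) = 1/5 → 1/5 = 1
and checking the remaining 35 assignments likewise gives ≥ 1 in every case.

Yes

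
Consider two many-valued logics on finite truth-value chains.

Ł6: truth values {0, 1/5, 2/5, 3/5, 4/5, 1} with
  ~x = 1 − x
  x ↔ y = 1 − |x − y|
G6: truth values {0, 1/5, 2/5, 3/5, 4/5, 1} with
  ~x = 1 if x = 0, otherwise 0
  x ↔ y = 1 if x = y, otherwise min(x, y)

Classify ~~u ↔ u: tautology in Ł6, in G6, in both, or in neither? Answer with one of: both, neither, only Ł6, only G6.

In Ł6: every assignment gives 1 — tautology.
In G6: at u = 1/5 the value is 1/5 — not a tautology.

only Ł6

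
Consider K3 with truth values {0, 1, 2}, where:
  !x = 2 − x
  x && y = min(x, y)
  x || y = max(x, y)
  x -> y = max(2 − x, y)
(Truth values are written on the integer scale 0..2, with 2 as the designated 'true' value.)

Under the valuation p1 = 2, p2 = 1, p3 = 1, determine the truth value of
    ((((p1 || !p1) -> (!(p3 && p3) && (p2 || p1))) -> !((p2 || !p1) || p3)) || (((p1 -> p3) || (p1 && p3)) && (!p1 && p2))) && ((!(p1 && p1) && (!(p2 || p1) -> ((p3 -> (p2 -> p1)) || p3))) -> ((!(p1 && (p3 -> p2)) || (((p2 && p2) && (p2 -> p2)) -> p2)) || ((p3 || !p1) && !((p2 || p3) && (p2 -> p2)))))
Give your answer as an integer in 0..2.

1

!p1 = !2 = 0
p1 || !p1 = 2 || 0 = 2
p3 && p3 = 1 && 1 = 1
!(p3 && p3) = !1 = 1
p2 || p1 = 1 || 2 = 2
!(p3 && p3) && (p2 || p1) = 1 && 2 = 1
(p1 || !p1) -> (!(p3 && p3) && (p2 || p1)) = 2 -> 1 = 1
!p1 = !2 = 0
p2 || !p1 = 1 || 0 = 1
(p2 || !p1) || p3 = 1 || 1 = 1
!((p2 || !p1) || p3) = !1 = 1
((p1 || !p1) -> (!(p3 && p3) && (p2 || p1))) -> !((p2 || !p1) || p3) = 1 -> 1 = 1
p1 -> p3 = 2 -> 1 = 1
p1 && p3 = 2 && 1 = 1
(p1 -> p3) || (p1 && p3) = 1 || 1 = 1
!p1 = !2 = 0
!p1 && p2 = 0 && 1 = 0
((p1 -> p3) || (p1 && p3)) && (!p1 && p2) = 1 && 0 = 0
(((p1 || !p1) -> (!(p3 && p3) && (p2 || p1))) -> !((p2 || !p1) || p3)) || (((p1 -> p3) || (p1 && p3)) && (!p1 && p2)) = 1 || 0 = 1
p1 && p1 = 2 && 2 = 2
!(p1 && p1) = !2 = 0
p2 || p1 = 1 || 2 = 2
!(p2 || p1) = !2 = 0
p2 -> p1 = 1 -> 2 = 2
p3 -> (p2 -> p1) = 1 -> 2 = 2
(p3 -> (p2 -> p1)) || p3 = 2 || 1 = 2
!(p2 || p1) -> ((p3 -> (p2 -> p1)) || p3) = 0 -> 2 = 2
!(p1 && p1) && (!(p2 || p1) -> ((p3 -> (p2 -> p1)) || p3)) = 0 && 2 = 0
p3 -> p2 = 1 -> 1 = 1
p1 && (p3 -> p2) = 2 && 1 = 1
!(p1 && (p3 -> p2)) = !1 = 1
p2 && p2 = 1 && 1 = 1
p2 -> p2 = 1 -> 1 = 1
(p2 && p2) && (p2 -> p2) = 1 && 1 = 1
((p2 && p2) && (p2 -> p2)) -> p2 = 1 -> 1 = 1
!(p1 && (p3 -> p2)) || (((p2 && p2) && (p2 -> p2)) -> p2) = 1 || 1 = 1
!p1 = !2 = 0
p3 || !p1 = 1 || 0 = 1
p2 || p3 = 1 || 1 = 1
p2 -> p2 = 1 -> 1 = 1
(p2 || p3) && (p2 -> p2) = 1 && 1 = 1
!((p2 || p3) && (p2 -> p2)) = !1 = 1
(p3 || !p1) && !((p2 || p3) && (p2 -> p2)) = 1 && 1 = 1
(!(p1 && (p3 -> p2)) || (((p2 && p2) && (p2 -> p2)) -> p2)) || ((p3 || !p1) && !((p2 || p3) && (p2 -> p2))) = 1 || 1 = 1
(!(p1 && p1) && (!(p2 || p1) -> ((p3 -> (p2 -> p1)) || p3))) -> ((!(p1 && (p3 -> p2)) || (((p2 && p2) && (p2 -> p2)) -> p2)) || ((p3 || !p1) && !((p2 || p3) && (p2 -> p2)))) = 0 -> 1 = 2
((((p1 || !p1) -> (!(p3 && p3) && (p2 || p1))) -> !((p2 || !p1) || p3)) || (((p1 -> p3) || (p1 && p3)) && (!p1 && p2))) && ((!(p1 && p1) && (!(p2 || p1) -> ((p3 -> (p2 -> p1)) || p3))) -> ((!(p1 && (p3 -> p2)) || (((p2 && p2) && (p2 -> p2)) -> p2)) || ((p3 || !p1) && !((p2 || p3) && (p2 -> p2))))) = 1 && 2 = 1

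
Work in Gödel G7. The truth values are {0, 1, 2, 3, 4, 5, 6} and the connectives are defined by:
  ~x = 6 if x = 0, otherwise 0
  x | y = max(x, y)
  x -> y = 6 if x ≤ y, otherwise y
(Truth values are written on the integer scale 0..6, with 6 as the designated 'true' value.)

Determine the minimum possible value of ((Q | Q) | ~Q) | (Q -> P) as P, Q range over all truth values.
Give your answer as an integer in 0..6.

Take P = 0, Q = 1:
Q | Q = 1 | 1 = 1
~Q = ~1 = 0
(Q | Q) | ~Q = 1 | 0 = 1
Q -> P = 1 -> 0 = 0
((Q | Q) | ~Q) | (Q -> P) = 1 | 0 = 1
No assignment yields a value below 1, so this is the minimum.

1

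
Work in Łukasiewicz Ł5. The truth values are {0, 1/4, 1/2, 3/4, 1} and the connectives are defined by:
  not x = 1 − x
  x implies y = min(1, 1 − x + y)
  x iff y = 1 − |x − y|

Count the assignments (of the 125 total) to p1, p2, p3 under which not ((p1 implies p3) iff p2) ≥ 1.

16

value 1: 16 assignments (counts)
value 3/4: 22 assignments
value 1/2: 28 assignments
value 1/4: 34 assignments
value 0: 25 assignments
So 16 of the 125 assignments meet the threshold.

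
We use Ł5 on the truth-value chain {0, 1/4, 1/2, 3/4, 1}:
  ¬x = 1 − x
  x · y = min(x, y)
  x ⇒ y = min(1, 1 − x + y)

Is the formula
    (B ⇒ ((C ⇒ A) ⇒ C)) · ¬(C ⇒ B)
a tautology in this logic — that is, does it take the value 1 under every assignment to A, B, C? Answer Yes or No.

No

Counterexample: take A = 0, B = 0, C = 0.
C ⇒ A = 0 ⇒ 0 = 1
(C ⇒ A) ⇒ C = 1 ⇒ 0 = 0
B ⇒ ((C ⇒ A) ⇒ C) = 0 ⇒ 0 = 1
C ⇒ B = 0 ⇒ 0 = 1
¬(C ⇒ B) = ¬1 = 0
(B ⇒ ((C ⇒ A) ⇒ C)) · ¬(C ⇒ B) = 1 · 0 = 0
This gives 0 ≠ 1.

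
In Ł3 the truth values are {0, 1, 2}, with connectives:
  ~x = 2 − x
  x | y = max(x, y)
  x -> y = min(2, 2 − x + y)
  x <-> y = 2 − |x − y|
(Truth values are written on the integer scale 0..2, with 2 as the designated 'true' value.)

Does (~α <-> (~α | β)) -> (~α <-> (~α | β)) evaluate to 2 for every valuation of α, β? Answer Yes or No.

Yes

α = 0, β = 0 ↦ 2
α = 0, β = 1 ↦ 2
α = 0, β = 2 ↦ 2
α = 1, β = 0 ↦ 2
α = 1, β = 1 ↦ 2
α = 1, β = 2 ↦ 2
α = 2, β = 0 ↦ 2
α = 2, β = 1 ↦ 2
α = 2, β = 2 ↦ 2
Every assignment gives a value ≥ 2.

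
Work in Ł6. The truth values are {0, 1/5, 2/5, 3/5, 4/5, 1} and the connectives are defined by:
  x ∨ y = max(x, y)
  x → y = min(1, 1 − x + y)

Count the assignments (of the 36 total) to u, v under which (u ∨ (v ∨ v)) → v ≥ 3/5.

30

value 1: 21 assignments (counts)
value 4/5: 5 assignments (counts)
value 3/5: 4 assignments (counts)
value 2/5: 3 assignments
value 1/5: 2 assignments
value 0: 1 assignment
So 30 of the 36 assignments meet the threshold.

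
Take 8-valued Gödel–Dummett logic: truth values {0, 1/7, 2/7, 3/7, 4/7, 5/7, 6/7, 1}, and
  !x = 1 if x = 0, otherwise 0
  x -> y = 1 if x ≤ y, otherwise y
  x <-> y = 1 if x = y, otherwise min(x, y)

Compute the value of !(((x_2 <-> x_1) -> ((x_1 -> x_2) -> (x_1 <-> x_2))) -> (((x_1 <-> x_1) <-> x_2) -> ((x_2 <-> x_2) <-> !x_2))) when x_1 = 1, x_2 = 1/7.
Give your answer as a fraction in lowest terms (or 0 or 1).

1

x_2 <-> x_1 = 1/7 <-> 1 = 1/7
x_1 -> x_2 = 1 -> 1/7 = 1/7
x_1 <-> x_2 = 1 <-> 1/7 = 1/7
(x_1 -> x_2) -> (x_1 <-> x_2) = 1/7 -> 1/7 = 1
(x_2 <-> x_1) -> ((x_1 -> x_2) -> (x_1 <-> x_2)) = 1/7 -> 1 = 1
x_1 <-> x_1 = 1 <-> 1 = 1
(x_1 <-> x_1) <-> x_2 = 1 <-> 1/7 = 1/7
x_2 <-> x_2 = 1/7 <-> 1/7 = 1
!x_2 = !1/7 = 0
(x_2 <-> x_2) <-> !x_2 = 1 <-> 0 = 0
((x_1 <-> x_1) <-> x_2) -> ((x_2 <-> x_2) <-> !x_2) = 1/7 -> 0 = 0
((x_2 <-> x_1) -> ((x_1 -> x_2) -> (x_1 <-> x_2))) -> (((x_1 <-> x_1) <-> x_2) -> ((x_2 <-> x_2) <-> !x_2)) = 1 -> 0 = 0
!(((x_2 <-> x_1) -> ((x_1 -> x_2) -> (x_1 <-> x_2))) -> (((x_1 <-> x_1) <-> x_2) -> ((x_2 <-> x_2) <-> !x_2))) = !0 = 1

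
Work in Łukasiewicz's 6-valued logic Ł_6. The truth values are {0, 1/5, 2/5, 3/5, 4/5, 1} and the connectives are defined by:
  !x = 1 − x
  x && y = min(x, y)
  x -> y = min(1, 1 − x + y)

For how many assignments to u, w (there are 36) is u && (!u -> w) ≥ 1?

6

value 1: 6 assignments (counts)
value 4/5: 6 assignments
value 3/5: 6 assignments
value 2/5: 6 assignments
value 1/5: 6 assignments
value 0: 6 assignments
So 6 of the 36 assignments meet the threshold.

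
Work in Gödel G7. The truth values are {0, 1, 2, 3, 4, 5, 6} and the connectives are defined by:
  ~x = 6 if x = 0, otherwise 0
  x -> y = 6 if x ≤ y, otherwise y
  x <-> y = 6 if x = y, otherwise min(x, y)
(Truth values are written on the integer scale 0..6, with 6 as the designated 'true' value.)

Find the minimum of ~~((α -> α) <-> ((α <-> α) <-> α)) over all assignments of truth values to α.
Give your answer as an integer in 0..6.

Take α = 0:
α -> α = 0 -> 0 = 6
α <-> α = 0 <-> 0 = 6
(α <-> α) <-> α = 6 <-> 0 = 0
(α -> α) <-> ((α <-> α) <-> α) = 6 <-> 0 = 0
~((α -> α) <-> ((α <-> α) <-> α)) = ~0 = 6
~~((α -> α) <-> ((α <-> α) <-> α)) = ~6 = 0
No assignment yields a value below 0, so this is the minimum.

0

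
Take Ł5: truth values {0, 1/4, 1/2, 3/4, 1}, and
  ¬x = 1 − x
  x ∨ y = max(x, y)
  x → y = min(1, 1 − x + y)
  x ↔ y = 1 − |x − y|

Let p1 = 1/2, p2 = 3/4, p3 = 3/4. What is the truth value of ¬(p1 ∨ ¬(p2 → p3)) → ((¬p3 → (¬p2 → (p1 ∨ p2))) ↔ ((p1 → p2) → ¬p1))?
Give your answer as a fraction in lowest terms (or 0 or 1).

1

p2 → p3 = 3/4 → 3/4 = 1
¬(p2 → p3) = ¬1 = 0
p1 ∨ ¬(p2 → p3) = 1/2 ∨ 0 = 1/2
¬(p1 ∨ ¬(p2 → p3)) = ¬1/2 = 1/2
¬p3 = ¬3/4 = 1/4
¬p2 = ¬3/4 = 1/4
p1 ∨ p2 = 1/2 ∨ 3/4 = 3/4
¬p2 → (p1 ∨ p2) = 1/4 → 3/4 = 1
¬p3 → (¬p2 → (p1 ∨ p2)) = 1/4 → 1 = 1
p1 → p2 = 1/2 → 3/4 = 1
¬p1 = ¬1/2 = 1/2
(p1 → p2) → ¬p1 = 1 → 1/2 = 1/2
(¬p3 → (¬p2 → (p1 ∨ p2))) ↔ ((p1 → p2) → ¬p1) = 1 ↔ 1/2 = 1/2
¬(p1 ∨ ¬(p2 → p3)) → ((¬p3 → (¬p2 → (p1 ∨ p2))) ↔ ((p1 → p2) → ¬p1)) = 1/2 → 1/2 = 1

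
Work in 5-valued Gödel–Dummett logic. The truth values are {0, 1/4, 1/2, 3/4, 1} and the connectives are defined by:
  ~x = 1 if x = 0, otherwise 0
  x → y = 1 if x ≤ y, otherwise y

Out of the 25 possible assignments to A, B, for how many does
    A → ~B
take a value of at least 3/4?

9

value 1: 9 assignments (counts)
value 0: 16 assignments
So 9 of the 25 assignments meet the threshold.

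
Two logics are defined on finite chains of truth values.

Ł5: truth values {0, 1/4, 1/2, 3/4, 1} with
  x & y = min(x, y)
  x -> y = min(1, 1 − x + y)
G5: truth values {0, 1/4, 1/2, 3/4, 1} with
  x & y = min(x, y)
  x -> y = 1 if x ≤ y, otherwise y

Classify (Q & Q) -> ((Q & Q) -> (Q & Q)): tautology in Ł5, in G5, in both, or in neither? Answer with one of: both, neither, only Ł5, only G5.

both

In Ł5: every assignment gives 1 — tautology.
In G5: every assignment gives 1 — tautology.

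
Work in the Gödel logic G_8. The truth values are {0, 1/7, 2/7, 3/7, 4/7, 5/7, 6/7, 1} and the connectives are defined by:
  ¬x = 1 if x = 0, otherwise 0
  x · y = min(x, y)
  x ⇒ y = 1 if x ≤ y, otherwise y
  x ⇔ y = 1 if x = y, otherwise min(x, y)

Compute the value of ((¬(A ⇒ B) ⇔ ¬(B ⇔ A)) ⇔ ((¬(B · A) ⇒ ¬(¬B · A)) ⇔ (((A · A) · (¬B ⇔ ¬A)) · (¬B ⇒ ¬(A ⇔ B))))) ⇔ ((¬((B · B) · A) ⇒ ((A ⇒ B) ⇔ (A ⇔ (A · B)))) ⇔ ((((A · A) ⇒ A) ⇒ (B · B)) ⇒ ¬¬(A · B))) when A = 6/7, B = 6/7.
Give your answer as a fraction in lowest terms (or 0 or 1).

A ⇒ B = 6/7 ⇒ 6/7 = 1
¬(A ⇒ B) = ¬1 = 0
B ⇔ A = 6/7 ⇔ 6/7 = 1
¬(B ⇔ A) = ¬1 = 0
¬(A ⇒ B) ⇔ ¬(B ⇔ A) = 0 ⇔ 0 = 1
B · A = 6/7 · 6/7 = 6/7
¬(B · A) = ¬6/7 = 0
¬B = ¬6/7 = 0
¬B · A = 0 · 6/7 = 0
¬(¬B · A) = ¬0 = 1
¬(B · A) ⇒ ¬(¬B · A) = 0 ⇒ 1 = 1
A · A = 6/7 · 6/7 = 6/7
¬B = ¬6/7 = 0
¬A = ¬6/7 = 0
¬B ⇔ ¬A = 0 ⇔ 0 = 1
(A · A) · (¬B ⇔ ¬A) = 6/7 · 1 = 6/7
¬B = ¬6/7 = 0
A ⇔ B = 6/7 ⇔ 6/7 = 1
¬(A ⇔ B) = ¬1 = 0
¬B ⇒ ¬(A ⇔ B) = 0 ⇒ 0 = 1
((A · A) · (¬B ⇔ ¬A)) · (¬B ⇒ ¬(A ⇔ B)) = 6/7 · 1 = 6/7
(¬(B · A) ⇒ ¬(¬B · A)) ⇔ (((A · A) · (¬B ⇔ ¬A)) · (¬B ⇒ ¬(A ⇔ B))) = 1 ⇔ 6/7 = 6/7
(¬(A ⇒ B) ⇔ ¬(B ⇔ A)) ⇔ ((¬(B · A) ⇒ ¬(¬B · A)) ⇔ (((A · A) · (¬B ⇔ ¬A)) · (¬B ⇒ ¬(A ⇔ B)))) = 1 ⇔ 6/7 = 6/7
B · B = 6/7 · 6/7 = 6/7
(B · B) · A = 6/7 · 6/7 = 6/7
¬((B · B) · A) = ¬6/7 = 0
A ⇒ B = 6/7 ⇒ 6/7 = 1
A · B = 6/7 · 6/7 = 6/7
A ⇔ (A · B) = 6/7 ⇔ 6/7 = 1
(A ⇒ B) ⇔ (A ⇔ (A · B)) = 1 ⇔ 1 = 1
¬((B · B) · A) ⇒ ((A ⇒ B) ⇔ (A ⇔ (A · B))) = 0 ⇒ 1 = 1
A · A = 6/7 · 6/7 = 6/7
(A · A) ⇒ A = 6/7 ⇒ 6/7 = 1
B · B = 6/7 · 6/7 = 6/7
((A · A) ⇒ A) ⇒ (B · B) = 1 ⇒ 6/7 = 6/7
A · B = 6/7 · 6/7 = 6/7
¬(A · B) = ¬6/7 = 0
¬¬(A · B) = ¬0 = 1
(((A · A) ⇒ A) ⇒ (B · B)) ⇒ ¬¬(A · B) = 6/7 ⇒ 1 = 1
(¬((B · B) · A) ⇒ ((A ⇒ B) ⇔ (A ⇔ (A · B)))) ⇔ ((((A · A) ⇒ A) ⇒ (B · B)) ⇒ ¬¬(A · B)) = 1 ⇔ 1 = 1
((¬(A ⇒ B) ⇔ ¬(B ⇔ A)) ⇔ ((¬(B · A) ⇒ ¬(¬B · A)) ⇔ (((A · A) · (¬B ⇔ ¬A)) · (¬B ⇒ ¬(A ⇔ B))))) ⇔ ((¬((B · B) · A) ⇒ ((A ⇒ B) ⇔ (A ⇔ (A · B)))) ⇔ ((((A · A) ⇒ A) ⇒ (B · B)) ⇒ ¬¬(A · B))) = 6/7 ⇔ 1 = 6/7

6/7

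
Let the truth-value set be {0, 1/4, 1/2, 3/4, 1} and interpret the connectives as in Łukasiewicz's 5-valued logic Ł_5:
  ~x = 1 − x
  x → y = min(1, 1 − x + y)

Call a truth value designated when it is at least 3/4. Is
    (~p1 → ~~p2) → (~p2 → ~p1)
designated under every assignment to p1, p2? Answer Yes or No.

Counterexample: take p1 = 3/4, p2 = 0.
~p1 = ~3/4 = 1/4
~p2 = ~0 = 1
~~p2 = ~1 = 0
~p1 → ~~p2 = 1/4 → 0 = 3/4
~p2 = ~0 = 1
~p1 = ~3/4 = 1/4
~p2 → ~p1 = 1 → 1/4 = 1/4
(~p1 → ~~p2) → (~p2 → ~p1) = 3/4 → 1/4 = 1/2
This gives 1/2, which is below 3/4.

No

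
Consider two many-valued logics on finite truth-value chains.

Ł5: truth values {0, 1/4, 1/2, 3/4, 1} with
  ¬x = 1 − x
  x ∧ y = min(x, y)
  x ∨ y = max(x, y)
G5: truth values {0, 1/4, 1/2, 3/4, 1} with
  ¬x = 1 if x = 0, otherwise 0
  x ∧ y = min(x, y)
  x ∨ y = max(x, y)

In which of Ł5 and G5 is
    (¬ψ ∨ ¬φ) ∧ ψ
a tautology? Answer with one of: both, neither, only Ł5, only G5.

In Ł5: at φ = 0, ψ = 0 the value is 0 — not a tautology.
In G5: at φ = 0, ψ = 0 the value is 0 — not a tautology.

neither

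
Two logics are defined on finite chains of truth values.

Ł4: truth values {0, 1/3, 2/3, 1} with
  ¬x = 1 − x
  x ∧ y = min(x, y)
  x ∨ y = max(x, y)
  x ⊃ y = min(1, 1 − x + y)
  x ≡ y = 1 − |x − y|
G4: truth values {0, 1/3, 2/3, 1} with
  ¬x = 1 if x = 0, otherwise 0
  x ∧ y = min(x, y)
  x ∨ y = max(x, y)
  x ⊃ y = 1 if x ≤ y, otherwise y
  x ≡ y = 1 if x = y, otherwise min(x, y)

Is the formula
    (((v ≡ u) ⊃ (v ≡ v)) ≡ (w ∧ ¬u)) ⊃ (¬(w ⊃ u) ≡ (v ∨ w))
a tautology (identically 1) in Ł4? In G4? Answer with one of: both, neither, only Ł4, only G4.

only G4

In Ł4: at u = 1/3, v = 1, w = 1/3 the value is 2/3 — not a tautology.
In G4: every assignment gives 1 — tautology.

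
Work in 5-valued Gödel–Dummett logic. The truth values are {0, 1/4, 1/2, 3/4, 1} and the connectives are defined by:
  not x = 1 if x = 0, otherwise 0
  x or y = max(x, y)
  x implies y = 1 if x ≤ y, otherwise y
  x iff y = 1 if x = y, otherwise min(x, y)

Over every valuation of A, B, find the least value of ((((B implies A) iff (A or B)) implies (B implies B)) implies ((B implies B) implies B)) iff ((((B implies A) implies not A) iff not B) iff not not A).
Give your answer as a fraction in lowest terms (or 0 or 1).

Take A = 0, B = 1/4:
B implies A = 1/4 implies 0 = 0
A or B = 0 or 1/4 = 1/4
(B implies A) iff (A or B) = 0 iff 1/4 = 0
B implies B = 1/4 implies 1/4 = 1
((B implies A) iff (A or B)) implies (B implies B) = 0 implies 1 = 1
B implies B = 1/4 implies 1/4 = 1
(B implies B) implies B = 1 implies 1/4 = 1/4
(((B implies A) iff (A or B)) implies (B implies B)) implies ((B implies B) implies B) = 1 implies 1/4 = 1/4
B implies A = 1/4 implies 0 = 0
not A = not 0 = 1
(B implies A) implies not A = 0 implies 1 = 1
not B = not 1/4 = 0
((B implies A) implies not A) iff not B = 1 iff 0 = 0
not A = not 0 = 1
not not A = not 1 = 0
(((B implies A) implies not A) iff not B) iff not not A = 0 iff 0 = 1
((((B implies A) iff (A or B)) implies (B implies B)) implies ((B implies B) implies B)) iff ((((B implies A) implies not A) iff not B) iff not not A) = 1/4 iff 1 = 1/4
No assignment yields a value below 1/4, so this is the minimum.

1/4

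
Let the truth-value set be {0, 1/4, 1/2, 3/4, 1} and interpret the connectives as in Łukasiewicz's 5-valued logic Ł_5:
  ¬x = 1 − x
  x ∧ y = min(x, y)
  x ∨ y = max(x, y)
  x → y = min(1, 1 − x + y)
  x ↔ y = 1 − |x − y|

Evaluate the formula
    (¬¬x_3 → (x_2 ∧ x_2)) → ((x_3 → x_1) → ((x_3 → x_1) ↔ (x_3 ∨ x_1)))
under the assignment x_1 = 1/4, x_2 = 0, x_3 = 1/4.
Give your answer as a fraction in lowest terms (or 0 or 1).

1/2

¬x_3 = ¬1/4 = 3/4
¬¬x_3 = ¬3/4 = 1/4
x_2 ∧ x_2 = 0 ∧ 0 = 0
¬¬x_3 → (x_2 ∧ x_2) = 1/4 → 0 = 3/4
x_3 → x_1 = 1/4 → 1/4 = 1
x_3 → x_1 = 1/4 → 1/4 = 1
x_3 ∨ x_1 = 1/4 ∨ 1/4 = 1/4
(x_3 → x_1) ↔ (x_3 ∨ x_1) = 1 ↔ 1/4 = 1/4
(x_3 → x_1) → ((x_3 → x_1) ↔ (x_3 ∨ x_1)) = 1 → 1/4 = 1/4
(¬¬x_3 → (x_2 ∧ x_2)) → ((x_3 → x_1) → ((x_3 → x_1) ↔ (x_3 ∨ x_1))) = 3/4 → 1/4 = 1/2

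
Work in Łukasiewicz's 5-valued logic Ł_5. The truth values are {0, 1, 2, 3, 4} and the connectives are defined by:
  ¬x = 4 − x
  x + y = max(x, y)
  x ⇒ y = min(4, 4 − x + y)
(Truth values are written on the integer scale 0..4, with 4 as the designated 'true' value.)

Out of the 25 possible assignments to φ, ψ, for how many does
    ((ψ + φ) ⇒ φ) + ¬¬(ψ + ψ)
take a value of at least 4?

value 4: 19 assignments (counts)
value 3: 5 assignments
value 2: 1 assignment
So 19 of the 25 assignments meet the threshold.

19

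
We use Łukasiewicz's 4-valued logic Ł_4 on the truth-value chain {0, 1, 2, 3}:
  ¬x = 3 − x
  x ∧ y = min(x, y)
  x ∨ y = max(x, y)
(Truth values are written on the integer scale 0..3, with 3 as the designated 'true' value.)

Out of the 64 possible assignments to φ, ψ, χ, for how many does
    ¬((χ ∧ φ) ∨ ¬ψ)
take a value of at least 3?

value 3: 7 assignments (counts)
value 2: 17 assignments
value 1: 21 assignments
value 0: 19 assignments
So 7 of the 64 assignments meet the threshold.

7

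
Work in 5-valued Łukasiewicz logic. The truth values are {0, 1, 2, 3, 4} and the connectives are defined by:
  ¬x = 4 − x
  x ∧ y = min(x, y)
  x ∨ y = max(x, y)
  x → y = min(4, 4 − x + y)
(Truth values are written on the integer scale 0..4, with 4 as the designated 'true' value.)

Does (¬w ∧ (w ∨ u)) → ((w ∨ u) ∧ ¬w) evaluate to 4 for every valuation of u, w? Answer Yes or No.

At u = 3, w = 0, for instance:
¬w = ¬0 = 4
w ∨ u = 0 ∨ 3 = 3
¬w ∧ (w ∨ u) = 4 ∧ 3 = 3
(w ∨ u) ∧ ¬w = 3 ∧ 4 = 3
(¬w ∧ (w ∨ u)) → ((w ∨ u) ∧ ¬w) = 3 → 3 = 4
and checking the remaining 24 assignments likewise gives ≥ 4 in every case.

Yes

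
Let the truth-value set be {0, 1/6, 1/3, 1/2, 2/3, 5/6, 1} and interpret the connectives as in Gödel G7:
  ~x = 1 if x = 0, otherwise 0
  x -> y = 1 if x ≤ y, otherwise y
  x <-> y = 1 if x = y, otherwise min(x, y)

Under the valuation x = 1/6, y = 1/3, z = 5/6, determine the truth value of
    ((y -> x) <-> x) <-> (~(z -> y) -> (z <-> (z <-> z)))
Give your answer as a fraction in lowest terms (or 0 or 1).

1

y -> x = 1/3 -> 1/6 = 1/6
(y -> x) <-> x = 1/6 <-> 1/6 = 1
z -> y = 5/6 -> 1/3 = 1/3
~(z -> y) = ~1/3 = 0
z <-> z = 5/6 <-> 5/6 = 1
z <-> (z <-> z) = 5/6 <-> 1 = 5/6
~(z -> y) -> (z <-> (z <-> z)) = 0 -> 5/6 = 1
((y -> x) <-> x) <-> (~(z -> y) -> (z <-> (z <-> z))) = 1 <-> 1 = 1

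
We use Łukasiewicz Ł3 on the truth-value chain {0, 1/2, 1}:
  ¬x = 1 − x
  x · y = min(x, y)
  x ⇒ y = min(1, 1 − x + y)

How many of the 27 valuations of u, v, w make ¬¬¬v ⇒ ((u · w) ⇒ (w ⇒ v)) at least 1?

value 1: 25 assignments (counts)
value 1/2: 1 assignment
value 0: 1 assignment
So 25 of the 27 assignments meet the threshold.

25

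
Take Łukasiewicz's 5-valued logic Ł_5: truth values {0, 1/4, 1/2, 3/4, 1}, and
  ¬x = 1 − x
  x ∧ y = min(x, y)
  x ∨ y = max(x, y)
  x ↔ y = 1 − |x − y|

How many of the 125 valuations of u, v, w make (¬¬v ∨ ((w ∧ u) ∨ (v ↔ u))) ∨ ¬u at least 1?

value 1: 64 assignments (counts)
value 3/4: 41 assignments
value 1/2: 14 assignments
value 1/4: 5 assignments
value 0: 1 assignment
So 64 of the 125 assignments meet the threshold.

64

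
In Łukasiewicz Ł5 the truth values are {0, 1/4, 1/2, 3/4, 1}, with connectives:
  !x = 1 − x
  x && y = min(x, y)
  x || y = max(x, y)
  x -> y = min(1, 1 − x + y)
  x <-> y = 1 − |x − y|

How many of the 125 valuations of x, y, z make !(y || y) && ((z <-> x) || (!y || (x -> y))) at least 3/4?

50

value 1: 25 assignments (counts)
value 3/4: 25 assignments (counts)
value 1/2: 25 assignments
value 1/4: 25 assignments
value 0: 25 assignments
So 50 of the 125 assignments meet the threshold.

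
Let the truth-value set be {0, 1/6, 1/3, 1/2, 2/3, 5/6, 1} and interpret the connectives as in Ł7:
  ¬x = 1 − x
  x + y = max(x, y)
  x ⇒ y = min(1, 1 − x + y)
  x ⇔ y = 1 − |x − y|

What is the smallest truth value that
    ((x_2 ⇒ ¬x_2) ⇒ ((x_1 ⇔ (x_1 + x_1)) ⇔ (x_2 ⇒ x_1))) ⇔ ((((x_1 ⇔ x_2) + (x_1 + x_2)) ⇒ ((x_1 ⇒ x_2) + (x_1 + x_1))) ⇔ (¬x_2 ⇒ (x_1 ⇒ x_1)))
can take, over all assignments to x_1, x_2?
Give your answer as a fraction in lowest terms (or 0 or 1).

Take x_1 = 0, x_2 = 1/2:
¬x_2 = ¬1/2 = 1/2
x_2 ⇒ ¬x_2 = 1/2 ⇒ 1/2 = 1
x_1 + x_1 = 0 + 0 = 0
x_1 ⇔ (x_1 + x_1) = 0 ⇔ 0 = 1
x_2 ⇒ x_1 = 1/2 ⇒ 0 = 1/2
(x_1 ⇔ (x_1 + x_1)) ⇔ (x_2 ⇒ x_1) = 1 ⇔ 1/2 = 1/2
(x_2 ⇒ ¬x_2) ⇒ ((x_1 ⇔ (x_1 + x_1)) ⇔ (x_2 ⇒ x_1)) = 1 ⇒ 1/2 = 1/2
x_1 ⇔ x_2 = 0 ⇔ 1/2 = 1/2
x_1 + x_2 = 0 + 1/2 = 1/2
(x_1 ⇔ x_2) + (x_1 + x_2) = 1/2 + 1/2 = 1/2
x_1 ⇒ x_2 = 0 ⇒ 1/2 = 1
x_1 + x_1 = 0 + 0 = 0
(x_1 ⇒ x_2) + (x_1 + x_1) = 1 + 0 = 1
((x_1 ⇔ x_2) + (x_1 + x_2)) ⇒ ((x_1 ⇒ x_2) + (x_1 + x_1)) = 1/2 ⇒ 1 = 1
¬x_2 = ¬1/2 = 1/2
x_1 ⇒ x_1 = 0 ⇒ 0 = 1
¬x_2 ⇒ (x_1 ⇒ x_1) = 1/2 ⇒ 1 = 1
(((x_1 ⇔ x_2) + (x_1 + x_2)) ⇒ ((x_1 ⇒ x_2) + (x_1 + x_1))) ⇔ (¬x_2 ⇒ (x_1 ⇒ x_1)) = 1 ⇔ 1 = 1
((x_2 ⇒ ¬x_2) ⇒ ((x_1 ⇔ (x_1 + x_1)) ⇔ (x_2 ⇒ x_1))) ⇔ ((((x_1 ⇔ x_2) + (x_1 + x_2)) ⇒ ((x_1 ⇒ x_2) + (x_1 + x_1))) ⇔ (¬x_2 ⇒ (x_1 ⇒ x_1))) = 1/2 ⇔ 1 = 1/2
No assignment yields a value below 1/2, so this is the minimum.

1/2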